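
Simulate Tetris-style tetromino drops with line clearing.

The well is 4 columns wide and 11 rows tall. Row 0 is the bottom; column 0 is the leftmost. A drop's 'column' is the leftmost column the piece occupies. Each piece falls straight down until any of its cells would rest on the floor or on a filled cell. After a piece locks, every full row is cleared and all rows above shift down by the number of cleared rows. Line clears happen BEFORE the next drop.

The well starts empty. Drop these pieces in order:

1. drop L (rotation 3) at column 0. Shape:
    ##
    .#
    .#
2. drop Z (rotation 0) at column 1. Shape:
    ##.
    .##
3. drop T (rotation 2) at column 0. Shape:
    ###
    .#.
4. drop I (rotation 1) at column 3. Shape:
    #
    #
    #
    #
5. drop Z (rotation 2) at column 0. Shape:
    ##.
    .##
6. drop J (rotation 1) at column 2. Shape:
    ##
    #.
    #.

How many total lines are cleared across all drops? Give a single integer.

Answer: 1

Derivation:
Drop 1: L rot3 at col 0 lands with bottom-row=0; cleared 0 line(s) (total 0); column heights now [3 3 0 0], max=3
Drop 2: Z rot0 at col 1 lands with bottom-row=2; cleared 1 line(s) (total 1); column heights now [0 3 3 0], max=3
Drop 3: T rot2 at col 0 lands with bottom-row=3; cleared 0 line(s) (total 1); column heights now [5 5 5 0], max=5
Drop 4: I rot1 at col 3 lands with bottom-row=0; cleared 0 line(s) (total 1); column heights now [5 5 5 4], max=5
Drop 5: Z rot2 at col 0 lands with bottom-row=5; cleared 0 line(s) (total 1); column heights now [7 7 6 4], max=7
Drop 6: J rot1 at col 2 lands with bottom-row=6; cleared 0 line(s) (total 1); column heights now [7 7 9 9], max=9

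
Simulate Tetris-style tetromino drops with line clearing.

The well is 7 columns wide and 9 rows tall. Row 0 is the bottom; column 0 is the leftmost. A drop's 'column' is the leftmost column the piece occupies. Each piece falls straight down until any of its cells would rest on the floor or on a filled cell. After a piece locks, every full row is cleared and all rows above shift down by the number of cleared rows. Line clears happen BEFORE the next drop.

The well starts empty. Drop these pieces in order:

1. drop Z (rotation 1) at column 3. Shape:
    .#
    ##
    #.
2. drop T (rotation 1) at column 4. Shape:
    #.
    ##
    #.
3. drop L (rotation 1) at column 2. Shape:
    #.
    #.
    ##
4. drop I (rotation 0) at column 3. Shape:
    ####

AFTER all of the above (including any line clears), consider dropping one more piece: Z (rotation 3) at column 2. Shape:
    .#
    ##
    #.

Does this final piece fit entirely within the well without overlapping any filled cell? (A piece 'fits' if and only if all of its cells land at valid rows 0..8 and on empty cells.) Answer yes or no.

Drop 1: Z rot1 at col 3 lands with bottom-row=0; cleared 0 line(s) (total 0); column heights now [0 0 0 2 3 0 0], max=3
Drop 2: T rot1 at col 4 lands with bottom-row=3; cleared 0 line(s) (total 0); column heights now [0 0 0 2 6 5 0], max=6
Drop 3: L rot1 at col 2 lands with bottom-row=2; cleared 0 line(s) (total 0); column heights now [0 0 5 3 6 5 0], max=6
Drop 4: I rot0 at col 3 lands with bottom-row=6; cleared 0 line(s) (total 0); column heights now [0 0 5 7 7 7 7], max=7
Test piece Z rot3 at col 2 (width 2): heights before test = [0 0 5 7 7 7 7]; fits = True

Answer: yes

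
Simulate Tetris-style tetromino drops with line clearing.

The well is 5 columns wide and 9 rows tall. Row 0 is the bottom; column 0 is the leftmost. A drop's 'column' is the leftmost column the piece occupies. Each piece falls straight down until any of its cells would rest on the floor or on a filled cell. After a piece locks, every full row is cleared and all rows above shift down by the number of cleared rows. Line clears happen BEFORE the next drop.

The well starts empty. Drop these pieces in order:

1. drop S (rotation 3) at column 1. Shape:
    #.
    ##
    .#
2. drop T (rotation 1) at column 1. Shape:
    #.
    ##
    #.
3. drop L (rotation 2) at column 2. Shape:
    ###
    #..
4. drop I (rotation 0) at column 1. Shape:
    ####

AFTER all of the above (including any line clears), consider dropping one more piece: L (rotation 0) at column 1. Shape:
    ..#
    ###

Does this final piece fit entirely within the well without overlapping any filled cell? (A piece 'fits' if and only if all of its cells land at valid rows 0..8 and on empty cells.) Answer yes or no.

Answer: no

Derivation:
Drop 1: S rot3 at col 1 lands with bottom-row=0; cleared 0 line(s) (total 0); column heights now [0 3 2 0 0], max=3
Drop 2: T rot1 at col 1 lands with bottom-row=3; cleared 0 line(s) (total 0); column heights now [0 6 5 0 0], max=6
Drop 3: L rot2 at col 2 lands with bottom-row=5; cleared 0 line(s) (total 0); column heights now [0 6 7 7 7], max=7
Drop 4: I rot0 at col 1 lands with bottom-row=7; cleared 0 line(s) (total 0); column heights now [0 8 8 8 8], max=8
Test piece L rot0 at col 1 (width 3): heights before test = [0 8 8 8 8]; fits = False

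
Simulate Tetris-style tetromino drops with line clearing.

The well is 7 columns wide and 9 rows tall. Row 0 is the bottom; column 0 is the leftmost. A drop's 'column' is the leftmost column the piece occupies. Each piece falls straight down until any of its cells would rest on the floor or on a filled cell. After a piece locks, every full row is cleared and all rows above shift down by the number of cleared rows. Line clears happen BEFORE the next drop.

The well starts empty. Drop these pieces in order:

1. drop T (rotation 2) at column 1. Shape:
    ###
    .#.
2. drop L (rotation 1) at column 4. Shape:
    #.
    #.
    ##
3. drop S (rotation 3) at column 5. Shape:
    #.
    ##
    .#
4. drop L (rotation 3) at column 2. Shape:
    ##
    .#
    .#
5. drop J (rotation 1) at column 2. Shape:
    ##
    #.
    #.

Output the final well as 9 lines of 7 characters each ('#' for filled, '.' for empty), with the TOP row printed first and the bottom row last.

Drop 1: T rot2 at col 1 lands with bottom-row=0; cleared 0 line(s) (total 0); column heights now [0 2 2 2 0 0 0], max=2
Drop 2: L rot1 at col 4 lands with bottom-row=0; cleared 0 line(s) (total 0); column heights now [0 2 2 2 3 1 0], max=3
Drop 3: S rot3 at col 5 lands with bottom-row=0; cleared 0 line(s) (total 0); column heights now [0 2 2 2 3 3 2], max=3
Drop 4: L rot3 at col 2 lands with bottom-row=2; cleared 0 line(s) (total 0); column heights now [0 2 5 5 3 3 2], max=5
Drop 5: J rot1 at col 2 lands with bottom-row=5; cleared 0 line(s) (total 0); column heights now [0 2 8 8 3 3 2], max=8

Answer: .......
..##...
..#....
..#....
..##...
...#...
...###.
.######
..#.###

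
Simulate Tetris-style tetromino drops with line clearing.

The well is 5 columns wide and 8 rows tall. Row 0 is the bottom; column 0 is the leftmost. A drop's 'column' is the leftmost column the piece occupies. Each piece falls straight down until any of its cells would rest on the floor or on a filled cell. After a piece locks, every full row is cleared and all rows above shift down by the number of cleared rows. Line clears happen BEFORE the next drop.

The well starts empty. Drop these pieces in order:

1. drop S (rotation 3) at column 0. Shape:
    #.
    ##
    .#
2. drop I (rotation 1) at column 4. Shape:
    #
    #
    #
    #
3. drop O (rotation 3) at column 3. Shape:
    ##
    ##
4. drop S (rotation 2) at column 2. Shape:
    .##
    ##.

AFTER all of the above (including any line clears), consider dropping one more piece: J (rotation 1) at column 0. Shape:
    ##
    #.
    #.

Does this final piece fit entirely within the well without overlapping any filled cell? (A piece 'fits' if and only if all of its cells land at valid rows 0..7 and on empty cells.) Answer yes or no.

Drop 1: S rot3 at col 0 lands with bottom-row=0; cleared 0 line(s) (total 0); column heights now [3 2 0 0 0], max=3
Drop 2: I rot1 at col 4 lands with bottom-row=0; cleared 0 line(s) (total 0); column heights now [3 2 0 0 4], max=4
Drop 3: O rot3 at col 3 lands with bottom-row=4; cleared 0 line(s) (total 0); column heights now [3 2 0 6 6], max=6
Drop 4: S rot2 at col 2 lands with bottom-row=6; cleared 0 line(s) (total 0); column heights now [3 2 7 8 8], max=8
Test piece J rot1 at col 0 (width 2): heights before test = [3 2 7 8 8]; fits = True

Answer: yes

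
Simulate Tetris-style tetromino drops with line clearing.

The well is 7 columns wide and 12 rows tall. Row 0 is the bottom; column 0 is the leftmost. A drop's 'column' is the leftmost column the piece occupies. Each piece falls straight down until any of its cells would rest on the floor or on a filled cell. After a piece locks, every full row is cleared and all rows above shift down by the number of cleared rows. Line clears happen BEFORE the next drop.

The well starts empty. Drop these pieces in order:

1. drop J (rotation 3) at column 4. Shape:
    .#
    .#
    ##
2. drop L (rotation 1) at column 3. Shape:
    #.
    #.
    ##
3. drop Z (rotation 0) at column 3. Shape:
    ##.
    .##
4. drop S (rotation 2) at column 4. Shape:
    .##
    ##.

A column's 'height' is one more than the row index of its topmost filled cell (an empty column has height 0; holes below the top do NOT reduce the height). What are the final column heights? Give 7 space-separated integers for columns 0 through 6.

Drop 1: J rot3 at col 4 lands with bottom-row=0; cleared 0 line(s) (total 0); column heights now [0 0 0 0 1 3 0], max=3
Drop 2: L rot1 at col 3 lands with bottom-row=1; cleared 0 line(s) (total 0); column heights now [0 0 0 4 2 3 0], max=4
Drop 3: Z rot0 at col 3 lands with bottom-row=3; cleared 0 line(s) (total 0); column heights now [0 0 0 5 5 4 0], max=5
Drop 4: S rot2 at col 4 lands with bottom-row=5; cleared 0 line(s) (total 0); column heights now [0 0 0 5 6 7 7], max=7

Answer: 0 0 0 5 6 7 7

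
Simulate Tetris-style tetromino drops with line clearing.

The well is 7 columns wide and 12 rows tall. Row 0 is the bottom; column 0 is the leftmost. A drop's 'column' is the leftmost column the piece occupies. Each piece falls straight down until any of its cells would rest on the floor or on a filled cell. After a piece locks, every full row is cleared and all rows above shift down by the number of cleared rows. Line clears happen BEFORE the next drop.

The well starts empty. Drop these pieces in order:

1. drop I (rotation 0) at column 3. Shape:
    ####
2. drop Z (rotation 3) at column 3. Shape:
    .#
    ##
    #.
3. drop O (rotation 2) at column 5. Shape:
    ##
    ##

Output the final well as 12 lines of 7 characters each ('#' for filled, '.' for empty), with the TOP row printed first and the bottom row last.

Answer: .......
.......
.......
.......
.......
.......
.......
.......
....#..
...####
...#.##
...####

Derivation:
Drop 1: I rot0 at col 3 lands with bottom-row=0; cleared 0 line(s) (total 0); column heights now [0 0 0 1 1 1 1], max=1
Drop 2: Z rot3 at col 3 lands with bottom-row=1; cleared 0 line(s) (total 0); column heights now [0 0 0 3 4 1 1], max=4
Drop 3: O rot2 at col 5 lands with bottom-row=1; cleared 0 line(s) (total 0); column heights now [0 0 0 3 4 3 3], max=4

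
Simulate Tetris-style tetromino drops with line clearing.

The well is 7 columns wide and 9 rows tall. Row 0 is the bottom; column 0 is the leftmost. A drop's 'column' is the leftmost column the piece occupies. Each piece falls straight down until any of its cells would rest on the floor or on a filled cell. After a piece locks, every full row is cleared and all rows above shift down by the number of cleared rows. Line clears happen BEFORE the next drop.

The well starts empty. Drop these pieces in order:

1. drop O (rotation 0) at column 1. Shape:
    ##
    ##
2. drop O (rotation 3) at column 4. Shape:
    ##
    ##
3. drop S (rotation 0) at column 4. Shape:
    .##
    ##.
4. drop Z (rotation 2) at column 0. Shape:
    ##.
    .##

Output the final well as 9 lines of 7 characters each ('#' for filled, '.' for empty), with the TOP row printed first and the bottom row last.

Answer: .......
.......
.......
.......
.......
##...##
.##.##.
.##.##.
.##.##.

Derivation:
Drop 1: O rot0 at col 1 lands with bottom-row=0; cleared 0 line(s) (total 0); column heights now [0 2 2 0 0 0 0], max=2
Drop 2: O rot3 at col 4 lands with bottom-row=0; cleared 0 line(s) (total 0); column heights now [0 2 2 0 2 2 0], max=2
Drop 3: S rot0 at col 4 lands with bottom-row=2; cleared 0 line(s) (total 0); column heights now [0 2 2 0 3 4 4], max=4
Drop 4: Z rot2 at col 0 lands with bottom-row=2; cleared 0 line(s) (total 0); column heights now [4 4 3 0 3 4 4], max=4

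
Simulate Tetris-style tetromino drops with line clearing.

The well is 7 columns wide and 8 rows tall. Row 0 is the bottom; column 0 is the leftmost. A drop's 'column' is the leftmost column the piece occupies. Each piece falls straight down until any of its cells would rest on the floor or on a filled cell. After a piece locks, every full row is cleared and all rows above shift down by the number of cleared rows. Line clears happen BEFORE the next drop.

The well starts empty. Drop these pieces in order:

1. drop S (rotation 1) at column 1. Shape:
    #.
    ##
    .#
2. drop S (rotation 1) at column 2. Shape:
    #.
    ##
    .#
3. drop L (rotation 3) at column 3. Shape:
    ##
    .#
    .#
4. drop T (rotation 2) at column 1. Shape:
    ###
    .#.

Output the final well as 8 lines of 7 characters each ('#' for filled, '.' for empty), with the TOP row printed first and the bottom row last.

Drop 1: S rot1 at col 1 lands with bottom-row=0; cleared 0 line(s) (total 0); column heights now [0 3 2 0 0 0 0], max=3
Drop 2: S rot1 at col 2 lands with bottom-row=1; cleared 0 line(s) (total 0); column heights now [0 3 4 3 0 0 0], max=4
Drop 3: L rot3 at col 3 lands with bottom-row=1; cleared 0 line(s) (total 0); column heights now [0 3 4 4 4 0 0], max=4
Drop 4: T rot2 at col 1 lands with bottom-row=4; cleared 0 line(s) (total 0); column heights now [0 6 6 6 4 0 0], max=6

Answer: .......
.......
.###...
..#....
..###..
.####..
.####..
..#....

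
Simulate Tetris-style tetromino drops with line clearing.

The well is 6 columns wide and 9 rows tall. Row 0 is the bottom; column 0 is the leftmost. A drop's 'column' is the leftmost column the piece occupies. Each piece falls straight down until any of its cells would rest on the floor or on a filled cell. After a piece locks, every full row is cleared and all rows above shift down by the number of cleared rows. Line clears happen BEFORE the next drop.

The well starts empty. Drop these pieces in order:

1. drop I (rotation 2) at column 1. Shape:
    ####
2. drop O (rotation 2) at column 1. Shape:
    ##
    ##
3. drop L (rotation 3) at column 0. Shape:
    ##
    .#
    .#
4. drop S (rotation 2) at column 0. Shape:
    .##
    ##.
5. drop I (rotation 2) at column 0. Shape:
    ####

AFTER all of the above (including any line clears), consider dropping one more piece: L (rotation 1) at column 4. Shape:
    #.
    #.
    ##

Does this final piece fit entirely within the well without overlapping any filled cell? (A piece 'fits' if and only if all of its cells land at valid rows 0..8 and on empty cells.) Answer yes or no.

Drop 1: I rot2 at col 1 lands with bottom-row=0; cleared 0 line(s) (total 0); column heights now [0 1 1 1 1 0], max=1
Drop 2: O rot2 at col 1 lands with bottom-row=1; cleared 0 line(s) (total 0); column heights now [0 3 3 1 1 0], max=3
Drop 3: L rot3 at col 0 lands with bottom-row=3; cleared 0 line(s) (total 0); column heights now [6 6 3 1 1 0], max=6
Drop 4: S rot2 at col 0 lands with bottom-row=6; cleared 0 line(s) (total 0); column heights now [7 8 8 1 1 0], max=8
Drop 5: I rot2 at col 0 lands with bottom-row=8; cleared 0 line(s) (total 0); column heights now [9 9 9 9 1 0], max=9
Test piece L rot1 at col 4 (width 2): heights before test = [9 9 9 9 1 0]; fits = True

Answer: yes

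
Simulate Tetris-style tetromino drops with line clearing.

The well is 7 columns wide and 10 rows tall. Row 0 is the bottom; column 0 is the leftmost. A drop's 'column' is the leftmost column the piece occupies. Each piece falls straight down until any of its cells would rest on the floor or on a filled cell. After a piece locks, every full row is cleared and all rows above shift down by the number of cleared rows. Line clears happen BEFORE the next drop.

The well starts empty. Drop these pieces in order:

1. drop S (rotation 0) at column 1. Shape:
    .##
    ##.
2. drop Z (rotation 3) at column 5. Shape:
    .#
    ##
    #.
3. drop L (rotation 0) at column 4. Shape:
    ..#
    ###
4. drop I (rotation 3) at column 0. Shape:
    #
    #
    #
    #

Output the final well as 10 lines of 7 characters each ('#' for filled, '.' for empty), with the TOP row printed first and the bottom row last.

Answer: .......
.......
.......
.......
.......
......#
#...###
#.....#
#.##.##
###..#.

Derivation:
Drop 1: S rot0 at col 1 lands with bottom-row=0; cleared 0 line(s) (total 0); column heights now [0 1 2 2 0 0 0], max=2
Drop 2: Z rot3 at col 5 lands with bottom-row=0; cleared 0 line(s) (total 0); column heights now [0 1 2 2 0 2 3], max=3
Drop 3: L rot0 at col 4 lands with bottom-row=3; cleared 0 line(s) (total 0); column heights now [0 1 2 2 4 4 5], max=5
Drop 4: I rot3 at col 0 lands with bottom-row=0; cleared 0 line(s) (total 0); column heights now [4 1 2 2 4 4 5], max=5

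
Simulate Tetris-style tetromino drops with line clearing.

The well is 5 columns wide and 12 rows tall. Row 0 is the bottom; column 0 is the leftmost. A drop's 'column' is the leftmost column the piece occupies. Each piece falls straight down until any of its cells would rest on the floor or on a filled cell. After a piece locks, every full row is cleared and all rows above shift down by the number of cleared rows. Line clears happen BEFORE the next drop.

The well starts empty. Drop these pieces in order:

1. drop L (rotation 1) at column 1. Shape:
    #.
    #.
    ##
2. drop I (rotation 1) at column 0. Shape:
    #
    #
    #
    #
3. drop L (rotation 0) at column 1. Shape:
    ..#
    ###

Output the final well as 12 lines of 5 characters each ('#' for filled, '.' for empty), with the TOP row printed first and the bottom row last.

Answer: .....
.....
.....
.....
.....
.....
.....
...#.
####.
##...
##...
###..

Derivation:
Drop 1: L rot1 at col 1 lands with bottom-row=0; cleared 0 line(s) (total 0); column heights now [0 3 1 0 0], max=3
Drop 2: I rot1 at col 0 lands with bottom-row=0; cleared 0 line(s) (total 0); column heights now [4 3 1 0 0], max=4
Drop 3: L rot0 at col 1 lands with bottom-row=3; cleared 0 line(s) (total 0); column heights now [4 4 4 5 0], max=5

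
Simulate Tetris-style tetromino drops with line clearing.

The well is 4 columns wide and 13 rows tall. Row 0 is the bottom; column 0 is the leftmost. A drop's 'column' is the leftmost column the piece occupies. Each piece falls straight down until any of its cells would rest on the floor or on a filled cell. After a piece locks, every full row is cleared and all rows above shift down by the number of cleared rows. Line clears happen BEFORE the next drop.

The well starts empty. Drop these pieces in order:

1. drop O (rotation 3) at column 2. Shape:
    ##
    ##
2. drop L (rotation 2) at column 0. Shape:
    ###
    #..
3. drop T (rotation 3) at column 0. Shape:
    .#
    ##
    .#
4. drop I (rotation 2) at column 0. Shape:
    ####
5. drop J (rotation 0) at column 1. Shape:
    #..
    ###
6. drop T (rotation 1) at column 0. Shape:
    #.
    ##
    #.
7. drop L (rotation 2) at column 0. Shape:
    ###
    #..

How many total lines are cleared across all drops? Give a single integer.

Answer: 1

Derivation:
Drop 1: O rot3 at col 2 lands with bottom-row=0; cleared 0 line(s) (total 0); column heights now [0 0 2 2], max=2
Drop 2: L rot2 at col 0 lands with bottom-row=1; cleared 0 line(s) (total 0); column heights now [3 3 3 2], max=3
Drop 3: T rot3 at col 0 lands with bottom-row=3; cleared 0 line(s) (total 0); column heights now [5 6 3 2], max=6
Drop 4: I rot2 at col 0 lands with bottom-row=6; cleared 1 line(s) (total 1); column heights now [5 6 3 2], max=6
Drop 5: J rot0 at col 1 lands with bottom-row=6; cleared 0 line(s) (total 1); column heights now [5 8 7 7], max=8
Drop 6: T rot1 at col 0 lands with bottom-row=7; cleared 0 line(s) (total 1); column heights now [10 9 7 7], max=10
Drop 7: L rot2 at col 0 lands with bottom-row=10; cleared 0 line(s) (total 1); column heights now [12 12 12 7], max=12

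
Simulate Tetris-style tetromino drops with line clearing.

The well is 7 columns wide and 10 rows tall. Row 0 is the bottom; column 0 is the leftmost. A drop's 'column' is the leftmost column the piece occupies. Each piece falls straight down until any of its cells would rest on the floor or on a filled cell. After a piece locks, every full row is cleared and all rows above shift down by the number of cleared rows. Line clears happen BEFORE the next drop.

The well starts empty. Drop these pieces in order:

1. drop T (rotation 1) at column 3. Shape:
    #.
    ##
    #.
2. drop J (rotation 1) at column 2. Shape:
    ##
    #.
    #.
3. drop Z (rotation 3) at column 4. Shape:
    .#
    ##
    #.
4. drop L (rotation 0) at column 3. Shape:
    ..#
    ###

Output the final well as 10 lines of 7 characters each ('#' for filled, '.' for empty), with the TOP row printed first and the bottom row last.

Answer: .......
.......
.......
.....#.
...###.
.....#.
..####.
..###..
..###..
...#...

Derivation:
Drop 1: T rot1 at col 3 lands with bottom-row=0; cleared 0 line(s) (total 0); column heights now [0 0 0 3 2 0 0], max=3
Drop 2: J rot1 at col 2 lands with bottom-row=1; cleared 0 line(s) (total 0); column heights now [0 0 4 4 2 0 0], max=4
Drop 3: Z rot3 at col 4 lands with bottom-row=2; cleared 0 line(s) (total 0); column heights now [0 0 4 4 4 5 0], max=5
Drop 4: L rot0 at col 3 lands with bottom-row=5; cleared 0 line(s) (total 0); column heights now [0 0 4 6 6 7 0], max=7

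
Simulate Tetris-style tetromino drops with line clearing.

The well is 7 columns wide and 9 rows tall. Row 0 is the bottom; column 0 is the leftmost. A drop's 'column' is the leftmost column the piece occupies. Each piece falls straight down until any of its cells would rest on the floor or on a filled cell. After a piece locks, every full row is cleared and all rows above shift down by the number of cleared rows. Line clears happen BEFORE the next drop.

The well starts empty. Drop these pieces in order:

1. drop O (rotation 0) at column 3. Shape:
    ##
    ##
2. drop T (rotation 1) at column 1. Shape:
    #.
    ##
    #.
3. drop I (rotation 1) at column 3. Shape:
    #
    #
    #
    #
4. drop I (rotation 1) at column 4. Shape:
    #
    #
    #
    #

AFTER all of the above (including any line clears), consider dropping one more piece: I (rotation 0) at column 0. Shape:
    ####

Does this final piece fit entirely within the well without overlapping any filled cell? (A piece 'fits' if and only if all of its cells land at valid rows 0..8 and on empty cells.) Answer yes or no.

Drop 1: O rot0 at col 3 lands with bottom-row=0; cleared 0 line(s) (total 0); column heights now [0 0 0 2 2 0 0], max=2
Drop 2: T rot1 at col 1 lands with bottom-row=0; cleared 0 line(s) (total 0); column heights now [0 3 2 2 2 0 0], max=3
Drop 3: I rot1 at col 3 lands with bottom-row=2; cleared 0 line(s) (total 0); column heights now [0 3 2 6 2 0 0], max=6
Drop 4: I rot1 at col 4 lands with bottom-row=2; cleared 0 line(s) (total 0); column heights now [0 3 2 6 6 0 0], max=6
Test piece I rot0 at col 0 (width 4): heights before test = [0 3 2 6 6 0 0]; fits = True

Answer: yes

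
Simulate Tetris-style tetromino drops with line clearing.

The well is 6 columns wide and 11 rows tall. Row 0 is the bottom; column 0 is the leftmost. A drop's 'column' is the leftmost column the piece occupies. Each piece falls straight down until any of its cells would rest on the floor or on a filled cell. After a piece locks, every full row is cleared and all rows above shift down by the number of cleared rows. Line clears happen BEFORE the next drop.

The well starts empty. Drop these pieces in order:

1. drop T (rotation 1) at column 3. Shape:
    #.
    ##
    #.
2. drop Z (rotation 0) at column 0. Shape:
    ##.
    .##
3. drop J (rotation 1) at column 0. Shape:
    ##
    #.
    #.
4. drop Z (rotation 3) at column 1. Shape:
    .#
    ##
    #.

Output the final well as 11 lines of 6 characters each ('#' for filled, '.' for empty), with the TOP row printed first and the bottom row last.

Drop 1: T rot1 at col 3 lands with bottom-row=0; cleared 0 line(s) (total 0); column heights now [0 0 0 3 2 0], max=3
Drop 2: Z rot0 at col 0 lands with bottom-row=0; cleared 0 line(s) (total 0); column heights now [2 2 1 3 2 0], max=3
Drop 3: J rot1 at col 0 lands with bottom-row=2; cleared 0 line(s) (total 0); column heights now [5 5 1 3 2 0], max=5
Drop 4: Z rot3 at col 1 lands with bottom-row=5; cleared 0 line(s) (total 0); column heights now [5 7 8 3 2 0], max=8

Answer: ......
......
......
..#...
.##...
.#....
##....
#.....
#..#..
##.##.
.###..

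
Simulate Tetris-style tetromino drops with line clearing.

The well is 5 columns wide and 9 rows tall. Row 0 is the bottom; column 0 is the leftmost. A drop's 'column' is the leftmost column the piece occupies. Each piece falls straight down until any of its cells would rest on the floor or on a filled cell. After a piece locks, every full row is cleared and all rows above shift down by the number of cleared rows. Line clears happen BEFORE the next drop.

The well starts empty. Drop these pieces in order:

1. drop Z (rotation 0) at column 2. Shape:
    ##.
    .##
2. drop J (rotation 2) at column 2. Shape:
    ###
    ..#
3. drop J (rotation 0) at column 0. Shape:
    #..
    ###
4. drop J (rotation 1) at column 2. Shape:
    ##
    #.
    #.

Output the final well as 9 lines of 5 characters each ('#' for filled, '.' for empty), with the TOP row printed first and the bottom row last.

Drop 1: Z rot0 at col 2 lands with bottom-row=0; cleared 0 line(s) (total 0); column heights now [0 0 2 2 1], max=2
Drop 2: J rot2 at col 2 lands with bottom-row=1; cleared 0 line(s) (total 0); column heights now [0 0 3 3 3], max=3
Drop 3: J rot0 at col 0 lands with bottom-row=3; cleared 0 line(s) (total 0); column heights now [5 4 4 3 3], max=5
Drop 4: J rot1 at col 2 lands with bottom-row=4; cleared 0 line(s) (total 0); column heights now [5 4 7 7 3], max=7

Answer: .....
.....
..##.
..#..
#.#..
###..
..###
..###
...##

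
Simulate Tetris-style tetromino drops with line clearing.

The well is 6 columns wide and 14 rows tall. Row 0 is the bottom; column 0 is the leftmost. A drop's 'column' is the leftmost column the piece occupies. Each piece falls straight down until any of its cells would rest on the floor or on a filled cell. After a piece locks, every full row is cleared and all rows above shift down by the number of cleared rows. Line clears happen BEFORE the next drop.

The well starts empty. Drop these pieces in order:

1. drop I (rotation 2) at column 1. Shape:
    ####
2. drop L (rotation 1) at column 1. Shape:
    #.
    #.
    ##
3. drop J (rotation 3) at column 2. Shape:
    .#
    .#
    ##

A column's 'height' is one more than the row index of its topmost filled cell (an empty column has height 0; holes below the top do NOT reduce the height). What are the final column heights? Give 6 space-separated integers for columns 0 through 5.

Drop 1: I rot2 at col 1 lands with bottom-row=0; cleared 0 line(s) (total 0); column heights now [0 1 1 1 1 0], max=1
Drop 2: L rot1 at col 1 lands with bottom-row=1; cleared 0 line(s) (total 0); column heights now [0 4 2 1 1 0], max=4
Drop 3: J rot3 at col 2 lands with bottom-row=2; cleared 0 line(s) (total 0); column heights now [0 4 3 5 1 0], max=5

Answer: 0 4 3 5 1 0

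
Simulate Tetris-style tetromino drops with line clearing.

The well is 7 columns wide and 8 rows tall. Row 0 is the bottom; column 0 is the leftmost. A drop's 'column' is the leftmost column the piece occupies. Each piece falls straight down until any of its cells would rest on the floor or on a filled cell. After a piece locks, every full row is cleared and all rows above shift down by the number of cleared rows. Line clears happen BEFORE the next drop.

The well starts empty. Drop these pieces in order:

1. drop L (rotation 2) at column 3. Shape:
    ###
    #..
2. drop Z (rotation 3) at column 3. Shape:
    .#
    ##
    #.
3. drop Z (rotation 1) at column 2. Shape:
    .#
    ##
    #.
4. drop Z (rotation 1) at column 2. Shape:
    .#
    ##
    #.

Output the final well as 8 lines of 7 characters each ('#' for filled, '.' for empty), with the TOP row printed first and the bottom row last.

Drop 1: L rot2 at col 3 lands with bottom-row=0; cleared 0 line(s) (total 0); column heights now [0 0 0 2 2 2 0], max=2
Drop 2: Z rot3 at col 3 lands with bottom-row=2; cleared 0 line(s) (total 0); column heights now [0 0 0 4 5 2 0], max=5
Drop 3: Z rot1 at col 2 lands with bottom-row=3; cleared 0 line(s) (total 0); column heights now [0 0 5 6 5 2 0], max=6
Drop 4: Z rot1 at col 2 lands with bottom-row=5; cleared 0 line(s) (total 0); column heights now [0 0 7 8 5 2 0], max=8

Answer: ...#...
..##...
..##...
..###..
..###..
...#...
...###.
...#...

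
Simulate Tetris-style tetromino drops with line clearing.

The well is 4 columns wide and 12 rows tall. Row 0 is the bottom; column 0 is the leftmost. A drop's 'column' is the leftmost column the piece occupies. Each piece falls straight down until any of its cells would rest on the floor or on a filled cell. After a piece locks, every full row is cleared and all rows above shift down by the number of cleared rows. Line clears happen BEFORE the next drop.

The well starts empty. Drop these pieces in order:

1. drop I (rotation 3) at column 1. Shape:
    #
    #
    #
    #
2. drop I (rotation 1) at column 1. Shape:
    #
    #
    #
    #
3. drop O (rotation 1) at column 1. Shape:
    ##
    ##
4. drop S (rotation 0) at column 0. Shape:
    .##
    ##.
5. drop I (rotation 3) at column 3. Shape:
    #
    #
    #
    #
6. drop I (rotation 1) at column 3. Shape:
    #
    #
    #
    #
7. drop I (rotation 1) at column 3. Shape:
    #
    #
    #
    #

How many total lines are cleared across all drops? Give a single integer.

Answer: 0

Derivation:
Drop 1: I rot3 at col 1 lands with bottom-row=0; cleared 0 line(s) (total 0); column heights now [0 4 0 0], max=4
Drop 2: I rot1 at col 1 lands with bottom-row=4; cleared 0 line(s) (total 0); column heights now [0 8 0 0], max=8
Drop 3: O rot1 at col 1 lands with bottom-row=8; cleared 0 line(s) (total 0); column heights now [0 10 10 0], max=10
Drop 4: S rot0 at col 0 lands with bottom-row=10; cleared 0 line(s) (total 0); column heights now [11 12 12 0], max=12
Drop 5: I rot3 at col 3 lands with bottom-row=0; cleared 0 line(s) (total 0); column heights now [11 12 12 4], max=12
Drop 6: I rot1 at col 3 lands with bottom-row=4; cleared 0 line(s) (total 0); column heights now [11 12 12 8], max=12
Drop 7: I rot1 at col 3 lands with bottom-row=8; cleared 0 line(s) (total 0); column heights now [11 12 12 12], max=12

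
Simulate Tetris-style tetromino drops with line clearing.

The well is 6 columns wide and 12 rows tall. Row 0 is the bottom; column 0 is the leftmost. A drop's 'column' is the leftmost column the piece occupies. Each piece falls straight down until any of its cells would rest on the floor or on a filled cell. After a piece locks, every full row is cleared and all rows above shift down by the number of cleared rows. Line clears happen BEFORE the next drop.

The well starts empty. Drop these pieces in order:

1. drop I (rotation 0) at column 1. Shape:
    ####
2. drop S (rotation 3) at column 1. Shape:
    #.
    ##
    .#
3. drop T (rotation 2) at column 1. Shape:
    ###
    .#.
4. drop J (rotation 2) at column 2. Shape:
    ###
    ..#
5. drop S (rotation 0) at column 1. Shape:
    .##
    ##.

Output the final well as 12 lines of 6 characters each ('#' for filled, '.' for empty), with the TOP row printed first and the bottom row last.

Answer: ......
......
......
......
..##..
.##...
..###.
.####.
.##...
.##...
..#...
.####.

Derivation:
Drop 1: I rot0 at col 1 lands with bottom-row=0; cleared 0 line(s) (total 0); column heights now [0 1 1 1 1 0], max=1
Drop 2: S rot3 at col 1 lands with bottom-row=1; cleared 0 line(s) (total 0); column heights now [0 4 3 1 1 0], max=4
Drop 3: T rot2 at col 1 lands with bottom-row=3; cleared 0 line(s) (total 0); column heights now [0 5 5 5 1 0], max=5
Drop 4: J rot2 at col 2 lands with bottom-row=4; cleared 0 line(s) (total 0); column heights now [0 5 6 6 6 0], max=6
Drop 5: S rot0 at col 1 lands with bottom-row=6; cleared 0 line(s) (total 0); column heights now [0 7 8 8 6 0], max=8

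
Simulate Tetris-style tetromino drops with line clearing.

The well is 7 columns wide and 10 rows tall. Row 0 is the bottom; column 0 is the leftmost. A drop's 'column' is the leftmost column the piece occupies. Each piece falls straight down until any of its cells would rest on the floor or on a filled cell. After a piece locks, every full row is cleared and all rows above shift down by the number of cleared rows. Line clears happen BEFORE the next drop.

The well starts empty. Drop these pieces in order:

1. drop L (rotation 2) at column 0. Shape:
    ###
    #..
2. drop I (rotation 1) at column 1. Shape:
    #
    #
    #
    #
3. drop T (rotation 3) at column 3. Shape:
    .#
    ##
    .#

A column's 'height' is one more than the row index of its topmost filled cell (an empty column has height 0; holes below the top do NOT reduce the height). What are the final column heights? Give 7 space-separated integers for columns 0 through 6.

Drop 1: L rot2 at col 0 lands with bottom-row=0; cleared 0 line(s) (total 0); column heights now [2 2 2 0 0 0 0], max=2
Drop 2: I rot1 at col 1 lands with bottom-row=2; cleared 0 line(s) (total 0); column heights now [2 6 2 0 0 0 0], max=6
Drop 3: T rot3 at col 3 lands with bottom-row=0; cleared 0 line(s) (total 0); column heights now [2 6 2 2 3 0 0], max=6

Answer: 2 6 2 2 3 0 0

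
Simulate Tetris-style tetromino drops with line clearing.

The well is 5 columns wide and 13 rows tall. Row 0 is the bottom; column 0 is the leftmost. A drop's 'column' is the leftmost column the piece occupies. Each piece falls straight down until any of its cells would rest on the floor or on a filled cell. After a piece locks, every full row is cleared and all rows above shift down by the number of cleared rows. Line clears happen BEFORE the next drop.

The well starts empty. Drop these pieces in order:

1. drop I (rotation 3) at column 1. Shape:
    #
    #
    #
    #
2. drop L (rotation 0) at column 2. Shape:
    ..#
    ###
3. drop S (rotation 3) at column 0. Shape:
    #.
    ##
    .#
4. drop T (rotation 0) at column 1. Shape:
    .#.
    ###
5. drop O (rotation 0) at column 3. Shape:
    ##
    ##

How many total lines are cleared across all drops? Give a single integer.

Drop 1: I rot3 at col 1 lands with bottom-row=0; cleared 0 line(s) (total 0); column heights now [0 4 0 0 0], max=4
Drop 2: L rot0 at col 2 lands with bottom-row=0; cleared 0 line(s) (total 0); column heights now [0 4 1 1 2], max=4
Drop 3: S rot3 at col 0 lands with bottom-row=4; cleared 0 line(s) (total 0); column heights now [7 6 1 1 2], max=7
Drop 4: T rot0 at col 1 lands with bottom-row=6; cleared 0 line(s) (total 0); column heights now [7 7 8 7 2], max=8
Drop 5: O rot0 at col 3 lands with bottom-row=7; cleared 0 line(s) (total 0); column heights now [7 7 8 9 9], max=9

Answer: 0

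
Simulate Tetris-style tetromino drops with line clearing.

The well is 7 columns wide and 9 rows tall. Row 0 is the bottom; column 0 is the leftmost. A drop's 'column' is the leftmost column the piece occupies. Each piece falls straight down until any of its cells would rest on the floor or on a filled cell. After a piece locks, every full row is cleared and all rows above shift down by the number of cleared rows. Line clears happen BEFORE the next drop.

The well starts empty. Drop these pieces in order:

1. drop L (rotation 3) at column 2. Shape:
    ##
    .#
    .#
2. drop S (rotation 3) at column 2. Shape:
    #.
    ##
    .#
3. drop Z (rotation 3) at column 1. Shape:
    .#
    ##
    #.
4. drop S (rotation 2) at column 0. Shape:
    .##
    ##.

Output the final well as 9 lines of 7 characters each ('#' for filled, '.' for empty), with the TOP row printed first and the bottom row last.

Answer: .##....
###....
.##....
.##....
..##...
...#...
..##...
...#...
...#...

Derivation:
Drop 1: L rot3 at col 2 lands with bottom-row=0; cleared 0 line(s) (total 0); column heights now [0 0 3 3 0 0 0], max=3
Drop 2: S rot3 at col 2 lands with bottom-row=3; cleared 0 line(s) (total 0); column heights now [0 0 6 5 0 0 0], max=6
Drop 3: Z rot3 at col 1 lands with bottom-row=5; cleared 0 line(s) (total 0); column heights now [0 7 8 5 0 0 0], max=8
Drop 4: S rot2 at col 0 lands with bottom-row=7; cleared 0 line(s) (total 0); column heights now [8 9 9 5 0 0 0], max=9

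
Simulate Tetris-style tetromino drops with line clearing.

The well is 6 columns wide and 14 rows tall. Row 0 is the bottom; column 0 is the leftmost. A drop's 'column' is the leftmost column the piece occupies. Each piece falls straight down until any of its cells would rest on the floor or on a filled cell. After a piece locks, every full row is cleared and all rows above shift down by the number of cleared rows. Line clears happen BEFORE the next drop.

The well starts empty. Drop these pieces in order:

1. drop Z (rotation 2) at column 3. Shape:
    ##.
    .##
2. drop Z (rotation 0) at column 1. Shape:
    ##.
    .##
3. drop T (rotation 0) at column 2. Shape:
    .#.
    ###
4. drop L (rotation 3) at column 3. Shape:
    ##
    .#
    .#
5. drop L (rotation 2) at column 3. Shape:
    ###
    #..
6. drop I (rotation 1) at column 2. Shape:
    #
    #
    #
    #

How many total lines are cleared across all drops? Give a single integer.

Drop 1: Z rot2 at col 3 lands with bottom-row=0; cleared 0 line(s) (total 0); column heights now [0 0 0 2 2 1], max=2
Drop 2: Z rot0 at col 1 lands with bottom-row=2; cleared 0 line(s) (total 0); column heights now [0 4 4 3 2 1], max=4
Drop 3: T rot0 at col 2 lands with bottom-row=4; cleared 0 line(s) (total 0); column heights now [0 4 5 6 5 1], max=6
Drop 4: L rot3 at col 3 lands with bottom-row=5; cleared 0 line(s) (total 0); column heights now [0 4 5 8 8 1], max=8
Drop 5: L rot2 at col 3 lands with bottom-row=8; cleared 0 line(s) (total 0); column heights now [0 4 5 10 10 10], max=10
Drop 6: I rot1 at col 2 lands with bottom-row=5; cleared 0 line(s) (total 0); column heights now [0 4 9 10 10 10], max=10

Answer: 0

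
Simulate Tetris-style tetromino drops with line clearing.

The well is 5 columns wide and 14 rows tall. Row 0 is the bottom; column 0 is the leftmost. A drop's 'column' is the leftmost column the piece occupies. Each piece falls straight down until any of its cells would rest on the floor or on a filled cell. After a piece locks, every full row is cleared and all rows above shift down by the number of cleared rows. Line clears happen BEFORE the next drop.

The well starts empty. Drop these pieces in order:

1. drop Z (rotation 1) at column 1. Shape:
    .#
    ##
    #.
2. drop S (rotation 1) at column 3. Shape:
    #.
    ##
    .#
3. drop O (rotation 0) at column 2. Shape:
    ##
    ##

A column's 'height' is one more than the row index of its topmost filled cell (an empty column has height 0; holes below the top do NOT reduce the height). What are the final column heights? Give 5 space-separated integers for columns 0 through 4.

Drop 1: Z rot1 at col 1 lands with bottom-row=0; cleared 0 line(s) (total 0); column heights now [0 2 3 0 0], max=3
Drop 2: S rot1 at col 3 lands with bottom-row=0; cleared 0 line(s) (total 0); column heights now [0 2 3 3 2], max=3
Drop 3: O rot0 at col 2 lands with bottom-row=3; cleared 0 line(s) (total 0); column heights now [0 2 5 5 2], max=5

Answer: 0 2 5 5 2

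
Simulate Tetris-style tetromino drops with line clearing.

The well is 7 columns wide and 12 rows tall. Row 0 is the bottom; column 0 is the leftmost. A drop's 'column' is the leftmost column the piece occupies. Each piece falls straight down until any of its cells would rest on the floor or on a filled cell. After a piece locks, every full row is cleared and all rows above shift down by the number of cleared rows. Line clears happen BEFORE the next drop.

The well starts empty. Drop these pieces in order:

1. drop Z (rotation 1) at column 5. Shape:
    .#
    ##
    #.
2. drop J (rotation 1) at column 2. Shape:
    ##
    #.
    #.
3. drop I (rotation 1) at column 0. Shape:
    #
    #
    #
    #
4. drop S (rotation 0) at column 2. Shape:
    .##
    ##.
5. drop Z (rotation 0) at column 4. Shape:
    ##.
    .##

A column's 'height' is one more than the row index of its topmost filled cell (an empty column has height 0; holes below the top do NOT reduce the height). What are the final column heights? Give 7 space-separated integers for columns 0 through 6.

Drop 1: Z rot1 at col 5 lands with bottom-row=0; cleared 0 line(s) (total 0); column heights now [0 0 0 0 0 2 3], max=3
Drop 2: J rot1 at col 2 lands with bottom-row=0; cleared 0 line(s) (total 0); column heights now [0 0 3 3 0 2 3], max=3
Drop 3: I rot1 at col 0 lands with bottom-row=0; cleared 0 line(s) (total 0); column heights now [4 0 3 3 0 2 3], max=4
Drop 4: S rot0 at col 2 lands with bottom-row=3; cleared 0 line(s) (total 0); column heights now [4 0 4 5 5 2 3], max=5
Drop 5: Z rot0 at col 4 lands with bottom-row=4; cleared 0 line(s) (total 0); column heights now [4 0 4 5 6 6 5], max=6

Answer: 4 0 4 5 6 6 5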